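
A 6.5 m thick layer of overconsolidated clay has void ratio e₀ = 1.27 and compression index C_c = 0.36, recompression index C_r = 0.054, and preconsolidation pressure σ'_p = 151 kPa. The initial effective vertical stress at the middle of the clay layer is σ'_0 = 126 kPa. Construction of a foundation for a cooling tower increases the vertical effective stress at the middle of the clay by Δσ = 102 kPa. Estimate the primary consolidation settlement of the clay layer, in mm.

Final effective stress: σ'_f = 126 + 102 = 228 kPa.
σ'_f = 228 > σ'_p = 151 kPa, so the stress path crosses the preconsolidation pressure — recompression up to σ'_p, then virgin compression beyond:
S_c = H/(1+e₀)·[C_r·log₁₀(σ'_p/σ'_0) + C_c·log₁₀(σ'_f/σ'_p)]
    = 6.5/2.27 × [0.054×log₁₀(151/126) + 0.36×log₁₀(228/151)]
    = 2.8634 × [0.0042447 + 0.064425] = 0.1966 m

S_c ≈ 197 mm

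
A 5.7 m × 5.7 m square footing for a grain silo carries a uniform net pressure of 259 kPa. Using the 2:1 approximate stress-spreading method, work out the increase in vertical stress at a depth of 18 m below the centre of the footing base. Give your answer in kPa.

By the 2:1 method the load spreads at 1 horizontal : 2 vertical, so at depth z the loaded area has grown by z in each plan dimension:
Δσ = qBL/((B+z)(L+z)) = 259×5.7×5.7/((5.7+18)(5.7+18)) = 14.981 kPa

Δσ_z ≈ 15 kPa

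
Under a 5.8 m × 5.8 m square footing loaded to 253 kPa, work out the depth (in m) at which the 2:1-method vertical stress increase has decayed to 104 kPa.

z ≈ 3.25 m

2:1 spreading — at depth z the loaded area has grown by z in each plan dimension:
qB²/(B+z)² = Δσ_z ⇒ z = B(√(q/Δσ_z) − 1) = 5.8×(√(253/104) − 1) = 3.246 m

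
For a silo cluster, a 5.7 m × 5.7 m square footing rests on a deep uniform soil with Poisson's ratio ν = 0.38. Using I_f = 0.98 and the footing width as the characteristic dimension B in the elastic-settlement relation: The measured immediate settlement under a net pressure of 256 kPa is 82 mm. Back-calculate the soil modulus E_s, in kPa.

S_e = q·B·(1−ν²)/E_s · I_f  ⇒  E_s = q·B·(1−ν²)·I_f / S_e.
E_s = 256 × 5.7 × 0.8556 × 0.98 / 0.082 = 14920 kPa

E_s ≈ 14900 kPa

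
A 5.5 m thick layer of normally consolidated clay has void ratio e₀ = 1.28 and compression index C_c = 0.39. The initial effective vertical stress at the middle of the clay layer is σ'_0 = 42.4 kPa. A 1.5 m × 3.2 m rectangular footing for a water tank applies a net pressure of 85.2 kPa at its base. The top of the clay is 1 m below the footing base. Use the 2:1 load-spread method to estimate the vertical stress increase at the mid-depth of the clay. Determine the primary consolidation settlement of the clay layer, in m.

S_c ≈ 0.0958 m

Mid-depth of clay below the footing base: z = 1 + 5.5/2 = 3.75 m.
Stress increase at mid-clay by the 2:1 spreading method:
Δσ = qBL/((B+z)(L+z)) = 85.2×1.5×3.2/((1.5+3.75)(3.2+3.75)) = 11.208 kPa
Final effective stress: σ'_f = σ'_0 + Δσ = 42.4 + 11.208 = 53.608 kPa.
Normally consolidated clay, so the full stress increment lies on the virgin compression line:
S_c = C_c·H/(1+e₀)·log₁₀(σ'_f/σ'_0) = 0.39×5.5/(1+1.28)×log₁₀(53.608/42.4)
    = 0.94079 × 0.10186 = 0.09583 m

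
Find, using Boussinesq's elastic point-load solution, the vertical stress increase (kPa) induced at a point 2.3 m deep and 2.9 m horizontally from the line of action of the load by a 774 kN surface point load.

Δσ_z ≈ 6.47 kPa

Boussinesq vertical stress below a point load on an elastic half-space:
Δσ_z = 3P/(2πz²) · [1 + (r/z)²]^(−5/2)
r/z = 2.9/2.3 = 1.2609; [1+(r/z)²]^(−5/2) = 0.092648.
Δσ_z = 3×774/(2π×2.3²) × 0.092648 = 69.86 × 0.092648 = 6.472 kPa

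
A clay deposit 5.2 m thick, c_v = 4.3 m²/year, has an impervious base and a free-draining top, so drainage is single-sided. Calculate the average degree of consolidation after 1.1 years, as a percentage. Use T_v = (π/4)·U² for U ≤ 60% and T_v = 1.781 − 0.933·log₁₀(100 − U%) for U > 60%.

U ≈ 47.2 %

Drainage path length: H_d = H = 5.2 m (single drainage).
T_v = c_v·t/H_d² = 4.3×1.1/5.2² = 0.17493.
T_v = 0.17493 corresponds to the U ≤ 60% branch:
U = √(4T_v/π) = 0.4719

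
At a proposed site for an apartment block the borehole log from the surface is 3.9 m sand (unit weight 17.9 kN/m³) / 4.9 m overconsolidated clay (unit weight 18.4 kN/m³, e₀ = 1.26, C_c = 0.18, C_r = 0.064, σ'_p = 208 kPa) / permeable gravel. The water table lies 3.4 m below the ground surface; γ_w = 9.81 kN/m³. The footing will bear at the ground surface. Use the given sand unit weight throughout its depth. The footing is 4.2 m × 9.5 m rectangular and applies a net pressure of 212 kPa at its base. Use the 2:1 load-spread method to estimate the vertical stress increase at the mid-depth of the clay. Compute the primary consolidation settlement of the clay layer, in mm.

Mid-depth of clay below the ground surface: z = 3.9 + 4.9/2 = 6.35 m.
Total vertical stress at mid-clay: σ_v = 17.9×3.9 + 18.4×2.45 = 114.89 kPa.
Pore pressure: u = 9.81×(6.35 − 3.4) = 28.94 kPa.
Initial effective stress: σ'_0 = σ_v − u = 114.89 − 28.94 = 85.95 kPa.
Stress increase at mid-clay by the 2:1 spreading method:
Δσ = qBL/((B+z)(L+z)) = 212×4.2×9.5/((4.2+6.35)(9.5+6.35)) = 50.586 kPa
Final effective stress: σ'_f = 85.95 + 50.586 = 136.54 kPa.
σ'_f = 136.54 ≤ σ'_p = 208 kPa, so the clay remains overconsolidated and only the recompression index applies:
S_c = C_r·H/(1+e₀)·log₁₀(σ'_f/σ'_0) = 0.064×4.9/2.26×log₁₀(136.54/85.95)
    = 0.13876 × 0.20101 = 0.02789 m

S_c ≈ 27.9 mm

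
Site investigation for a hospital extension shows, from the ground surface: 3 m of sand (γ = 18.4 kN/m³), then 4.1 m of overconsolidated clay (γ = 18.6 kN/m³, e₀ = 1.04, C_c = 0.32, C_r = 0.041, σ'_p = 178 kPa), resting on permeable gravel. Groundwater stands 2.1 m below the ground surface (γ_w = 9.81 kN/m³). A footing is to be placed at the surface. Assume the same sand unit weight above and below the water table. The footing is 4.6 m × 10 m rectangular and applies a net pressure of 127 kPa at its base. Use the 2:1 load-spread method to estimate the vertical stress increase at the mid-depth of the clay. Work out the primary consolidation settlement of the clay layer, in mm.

S_c ≈ 17.4 mm

Mid-depth of clay below the ground surface: z = 3 + 4.1/2 = 5.05 m.
Total vertical stress at mid-clay: σ_v = 18.4×3 + 18.6×2.05 = 93.33 kPa.
Pore pressure: u = 9.81×(5.05 − 2.1) = 28.94 kPa.
Initial effective stress: σ'_0 = σ_v − u = 93.33 − 28.94 = 64.39 kPa.
Stress increase at mid-clay by the 2:1 spreading method:
Δσ = qBL/((B+z)(L+z)) = 127×4.6×10/((4.6+5.05)(10+5.05)) = 40.225 kPa
Final effective stress: σ'_f = 64.39 + 40.225 = 104.62 kPa.
σ'_f = 104.62 ≤ σ'_p = 178 kPa, so the clay remains overconsolidated and only the recompression index applies:
S_c = C_r·H/(1+e₀)·log₁₀(σ'_f/σ'_0) = 0.041×4.1/2.04×log₁₀(104.62/64.39)
    = 0.082402 × 0.2108 = 0.01737 m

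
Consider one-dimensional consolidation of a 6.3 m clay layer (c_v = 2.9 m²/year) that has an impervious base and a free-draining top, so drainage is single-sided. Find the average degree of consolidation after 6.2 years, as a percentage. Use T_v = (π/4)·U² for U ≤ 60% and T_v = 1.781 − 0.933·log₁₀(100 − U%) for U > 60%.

Drainage path length: H_d = H = 6.3 m (single drainage).
T_v = c_v·t/H_d² = 2.9×6.2/6.3² = 0.45301.
T_v = 0.45301 corresponds to the U > 60% branch:
U = 1 − 10^((1.781 − T_v)/0.933)/100 = 0.7349

U ≈ 73.5 %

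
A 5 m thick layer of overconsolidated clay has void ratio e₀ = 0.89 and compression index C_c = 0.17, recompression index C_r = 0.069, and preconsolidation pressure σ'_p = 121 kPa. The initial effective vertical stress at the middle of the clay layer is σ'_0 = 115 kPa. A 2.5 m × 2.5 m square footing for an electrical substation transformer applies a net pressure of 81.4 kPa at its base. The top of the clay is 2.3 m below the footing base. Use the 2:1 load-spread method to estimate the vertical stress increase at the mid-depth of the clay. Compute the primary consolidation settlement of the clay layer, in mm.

Mid-depth of clay below the footing base: z = 2.3 + 5/2 = 4.8 m.
Stress increase at mid-clay by the 2:1 spreading method:
Δσ = qBL/((B+z)(L+z)) = 81.4×2.5×2.5/((2.5+4.8)(2.5+4.8)) = 9.5468 kPa
Final effective stress: σ'_f = 115 + 9.5468 = 124.55 kPa.
σ'_f = 124.55 > σ'_p = 121 kPa, so the stress path crosses the preconsolidation pressure — recompression up to σ'_p, then virgin compression beyond:
S_c = H/(1+e₀)·[C_r·log₁₀(σ'_p/σ'_0) + C_c·log₁₀(σ'_f/σ'_p)]
    = 5/1.89 × [0.069×log₁₀(121/115) + 0.17×log₁₀(124.55/121)]
    = 2.6455 × [0.001524 + 0.0021349] = 0.00968 m

S_c ≈ 9.68 mm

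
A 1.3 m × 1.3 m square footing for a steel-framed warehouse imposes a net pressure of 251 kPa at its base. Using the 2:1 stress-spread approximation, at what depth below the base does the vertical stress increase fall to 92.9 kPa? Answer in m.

z ≈ 0.837 m

2:1 spreading — at depth z the loaded area has grown by z in each plan dimension:
qB²/(B+z)² = Δσ_z ⇒ z = B(√(q/Δσ_z) − 1) = 1.3×(√(251/92.9) − 1) = 0.8368 m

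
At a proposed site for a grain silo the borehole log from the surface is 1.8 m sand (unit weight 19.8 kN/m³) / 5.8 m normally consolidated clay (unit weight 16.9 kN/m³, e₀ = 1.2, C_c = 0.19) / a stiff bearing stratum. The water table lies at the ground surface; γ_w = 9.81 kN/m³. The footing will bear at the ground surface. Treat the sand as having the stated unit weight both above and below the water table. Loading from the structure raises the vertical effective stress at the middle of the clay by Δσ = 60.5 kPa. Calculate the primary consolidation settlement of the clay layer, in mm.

Mid-depth of clay below the ground surface: z = 1.8 + 5.8/2 = 4.7 m.
Total vertical stress at mid-clay: σ_v = 19.8×1.8 + 16.9×2.9 = 84.65 kPa.
Pore pressure: u = 9.81×(4.7 − 0) = 46.107 kPa.
Initial effective stress: σ'_0 = σ_v − u = 84.65 − 46.107 = 38.543 kPa.
Final effective stress: σ'_f = σ'_0 + Δσ = 38.543 + 60.5 = 99.043 kPa.
Normally consolidated clay, so the full stress increment lies on the virgin compression line:
S_c = C_c·H/(1+e₀)·log₁₀(σ'_f/σ'_0) = 0.19×5.8/(1+1.2)×log₁₀(99.043/38.543)
    = 0.50091 × 0.40988 = 0.2053 m

S_c ≈ 205 mm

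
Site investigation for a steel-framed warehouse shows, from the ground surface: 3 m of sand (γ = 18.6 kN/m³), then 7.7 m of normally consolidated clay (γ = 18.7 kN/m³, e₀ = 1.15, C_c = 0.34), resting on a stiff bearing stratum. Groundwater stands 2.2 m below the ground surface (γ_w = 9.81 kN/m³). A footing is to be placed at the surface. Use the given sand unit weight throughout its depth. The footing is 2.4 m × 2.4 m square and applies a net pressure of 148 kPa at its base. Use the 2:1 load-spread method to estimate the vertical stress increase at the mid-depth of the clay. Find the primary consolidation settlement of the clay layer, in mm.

S_c ≈ 60.5 mm

Mid-depth of clay below the ground surface: z = 3 + 7.7/2 = 6.85 m.
Total vertical stress at mid-clay: σ_v = 18.6×3 + 18.7×3.85 = 127.8 kPa.
Pore pressure: u = 9.81×(6.85 − 2.2) = 45.617 kPa.
Initial effective stress: σ'_0 = σ_v − u = 127.8 − 45.617 = 82.183 kPa.
Stress increase at mid-clay by the 2:1 spreading method:
Δσ = qBL/((B+z)(L+z)) = 148×2.4×2.4/((2.4+6.85)(2.4+6.85)) = 9.9632 kPa
Final effective stress: σ'_f = σ'_0 + Δσ = 82.183 + 9.9632 = 92.146 kPa.
Normally consolidated clay, so the full stress increment lies on the virgin compression line:
S_c = C_c·H/(1+e₀)·log₁₀(σ'_f/σ'_0) = 0.34×7.7/(1+1.15)×log₁₀(92.146/82.183)
    = 1.2177 × 0.049694 = 0.06051 m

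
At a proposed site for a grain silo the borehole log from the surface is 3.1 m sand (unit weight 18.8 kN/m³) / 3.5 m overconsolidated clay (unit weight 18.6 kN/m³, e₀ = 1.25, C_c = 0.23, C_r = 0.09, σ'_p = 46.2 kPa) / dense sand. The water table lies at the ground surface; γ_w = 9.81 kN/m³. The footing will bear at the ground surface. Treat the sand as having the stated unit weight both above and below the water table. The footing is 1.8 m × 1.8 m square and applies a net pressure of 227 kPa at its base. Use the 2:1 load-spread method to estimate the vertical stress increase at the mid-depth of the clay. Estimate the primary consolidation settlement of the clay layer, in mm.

Mid-depth of clay below the ground surface: z = 3.1 + 3.5/2 = 4.85 m.
Total vertical stress at mid-clay: σ_v = 18.8×3.1 + 18.6×1.75 = 90.83 kPa.
Pore pressure: u = 9.81×(4.85 − 0) = 47.578 kPa.
Initial effective stress: σ'_0 = σ_v − u = 90.83 − 47.578 = 43.252 kPa.
Stress increase at mid-clay by the 2:1 spreading method:
Δσ = qBL/((B+z)(L+z)) = 227×1.8×1.8/((1.8+4.85)(1.8+4.85)) = 16.631 kPa
Final effective stress: σ'_f = 43.252 + 16.631 = 59.883 kPa.
σ'_f = 59.883 > σ'_p = 46.2 kPa, so the stress path crosses the preconsolidation pressure — recompression up to σ'_p, then virgin compression beyond:
S_c = H/(1+e₀)·[C_r·log₁₀(σ'_p/σ'_0) + C_c·log₁₀(σ'_f/σ'_p)]
    = 3.5/2.25 × [0.09×log₁₀(46.2/43.252) + 0.23×log₁₀(59.883/46.2)]
    = 1.5556 × [0.0025772 + 0.025912] = 0.04432 m

S_c ≈ 44.3 mm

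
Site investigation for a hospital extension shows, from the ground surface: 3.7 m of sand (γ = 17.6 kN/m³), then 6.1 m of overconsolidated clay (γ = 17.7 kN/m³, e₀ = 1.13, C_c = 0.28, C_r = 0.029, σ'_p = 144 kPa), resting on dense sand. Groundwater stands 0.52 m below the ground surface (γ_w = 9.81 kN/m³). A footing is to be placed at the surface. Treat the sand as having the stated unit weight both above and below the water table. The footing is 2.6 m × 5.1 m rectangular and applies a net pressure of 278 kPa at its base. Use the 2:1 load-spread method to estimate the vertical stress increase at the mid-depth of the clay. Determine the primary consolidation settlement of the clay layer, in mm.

S_c ≈ 16.4 mm

Mid-depth of clay below the ground surface: z = 3.7 + 6.1/2 = 6.75 m.
Total vertical stress at mid-clay: σ_v = 17.6×3.7 + 17.7×3.05 = 119.1 kPa.
Pore pressure: u = 9.81×(6.75 − 0.52) = 61.116 kPa.
Initial effective stress: σ'_0 = σ_v − u = 119.1 − 61.116 = 57.984 kPa.
Stress increase at mid-clay by the 2:1 spreading method:
Δσ = qBL/((B+z)(L+z)) = 278×2.6×5.1/((2.6+6.75)(5.1+6.75)) = 33.27 kPa
Final effective stress: σ'_f = 57.984 + 33.27 = 91.254 kPa.
σ'_f = 91.254 ≤ σ'_p = 144 kPa, so the clay remains overconsolidated and only the recompression index applies:
S_c = C_r·H/(1+e₀)·log₁₀(σ'_f/σ'_0) = 0.029×6.1/2.13×log₁₀(91.254/57.984)
    = 0.08305 × 0.19694 = 0.01636 m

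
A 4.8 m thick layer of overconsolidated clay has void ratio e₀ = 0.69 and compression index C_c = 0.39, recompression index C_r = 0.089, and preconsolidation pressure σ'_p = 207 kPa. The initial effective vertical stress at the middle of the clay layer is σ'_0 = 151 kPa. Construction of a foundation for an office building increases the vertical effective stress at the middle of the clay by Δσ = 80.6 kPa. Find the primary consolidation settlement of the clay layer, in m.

Final effective stress: σ'_f = 151 + 80.6 = 231.6 kPa.
σ'_f = 231.6 > σ'_p = 207 kPa, so the stress path crosses the preconsolidation pressure — recompression up to σ'_p, then virgin compression beyond:
S_c = H/(1+e₀)·[C_r·log₁₀(σ'_p/σ'_0) + C_c·log₁₀(σ'_f/σ'_p)]
    = 4.8/1.69 × [0.089×log₁₀(207/151) + 0.39×log₁₀(231.6/207)]
    = 2.8402 × [0.012192 + 0.01902] = 0.08865 m

S_c ≈ 0.0886 m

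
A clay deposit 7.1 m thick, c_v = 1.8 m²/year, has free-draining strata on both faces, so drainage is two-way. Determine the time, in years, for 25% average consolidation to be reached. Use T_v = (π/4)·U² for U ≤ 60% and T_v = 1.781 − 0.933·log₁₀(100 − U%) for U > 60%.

Drainage path length: H_d = H/2 = 3.55 m (double drainage).
U ≤ 60%: T_v = (π/4)·U² = (π/4)×0.25² = 0.049087.
t = T_v·H_d²/c_v = 0.049087×3.55²/1.8 = 0.3437 years.

t ≈ 0.344 years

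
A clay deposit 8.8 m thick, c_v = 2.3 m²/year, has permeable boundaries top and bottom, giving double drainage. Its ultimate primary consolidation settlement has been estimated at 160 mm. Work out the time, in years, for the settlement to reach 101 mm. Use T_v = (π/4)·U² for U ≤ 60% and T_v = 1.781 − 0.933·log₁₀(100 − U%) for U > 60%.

Drainage path length: H_d = H/2 = 4.4 m (double drainage).
U = S(t)/S_ult = 101/160 = 0.6312.
U > 60%: T_v = 1.781 − 0.933·log₁₀(100 − 63.125) = 0.31924.
t = T_v·H_d²/c_v = 0.31924×4.4²/2.3 = 2.687 years.

t ≈ 2.69 years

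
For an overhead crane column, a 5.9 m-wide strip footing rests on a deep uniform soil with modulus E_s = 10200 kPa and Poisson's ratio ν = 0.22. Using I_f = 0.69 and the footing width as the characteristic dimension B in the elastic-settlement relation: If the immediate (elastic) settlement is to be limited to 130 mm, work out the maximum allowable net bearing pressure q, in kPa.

S_e = q·B·(1−ν²)/E_s · I_f  ⇒  q = S_e·E_s / (B·(1−ν²)·I_f).
q = 0.13 × 10200 / (5.9 × 0.9516 × 0.69) = 342.3 kPa

q ≈ 342 kPa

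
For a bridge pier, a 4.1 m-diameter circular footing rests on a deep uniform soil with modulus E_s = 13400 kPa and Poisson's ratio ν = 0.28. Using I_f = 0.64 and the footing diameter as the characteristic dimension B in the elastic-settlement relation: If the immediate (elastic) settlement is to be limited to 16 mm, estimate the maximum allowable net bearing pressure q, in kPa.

q ≈ 88.7 kPa

S_e = q·B·(1−ν²)/E_s · I_f  ⇒  q = S_e·E_s / (B·(1−ν²)·I_f).
q = 0.016 × 13400 / (4.1 × 0.9216 × 0.64) = 88.66 kPa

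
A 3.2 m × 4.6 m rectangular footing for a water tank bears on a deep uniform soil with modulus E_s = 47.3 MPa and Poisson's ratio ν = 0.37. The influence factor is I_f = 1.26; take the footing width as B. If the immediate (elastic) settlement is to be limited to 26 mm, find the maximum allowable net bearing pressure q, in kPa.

q ≈ 353 kPa

E_s = 47.3 MPa = 47300 kPa.
S_e = q·B·(1−ν²)/E_s · I_f  ⇒  q = S_e·E_s / (B·(1−ν²)·I_f).
q = 0.026 × 47300 / (3.2 × 0.8631 × 1.26) = 353.4 kPa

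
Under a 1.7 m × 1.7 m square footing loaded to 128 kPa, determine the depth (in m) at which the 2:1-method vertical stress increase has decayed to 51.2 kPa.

2:1 spreading — at depth z the loaded area has grown by z in each plan dimension:
qB²/(B+z)² = Δσ_z ⇒ z = B(√(q/Δσ_z) − 1) = 1.7×(√(128/51.2) − 1) = 0.9879 m

z ≈ 0.988 m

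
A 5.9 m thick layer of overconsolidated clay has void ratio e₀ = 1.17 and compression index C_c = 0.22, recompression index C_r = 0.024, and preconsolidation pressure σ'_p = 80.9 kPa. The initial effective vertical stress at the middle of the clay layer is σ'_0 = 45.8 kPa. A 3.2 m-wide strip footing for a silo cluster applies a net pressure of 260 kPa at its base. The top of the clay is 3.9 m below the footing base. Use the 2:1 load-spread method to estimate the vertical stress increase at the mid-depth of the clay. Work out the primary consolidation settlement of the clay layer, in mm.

Mid-depth of clay below the footing base: z = 3.9 + 5.9/2 = 6.85 m.
Stress increase at mid-clay by the 2:1 spreading method:
Δσ = qB/(B+z) = 260×3.2/(3.2+6.85) = 82.786 kPa
Final effective stress: σ'_f = 45.8 + 82.786 = 128.59 kPa.
σ'_f = 128.59 > σ'_p = 80.9 kPa, so the stress path crosses the preconsolidation pressure — recompression up to σ'_p, then virgin compression beyond:
S_c = H/(1+e₀)·[C_r·log₁₀(σ'_p/σ'_0) + C_c·log₁₀(σ'_f/σ'_p)]
    = 5.9/2.17 × [0.024×log₁₀(80.9/45.8) + 0.22×log₁₀(128.59/80.9)]
    = 2.7189 × [0.00593 + 0.044277] = 0.1365 m

S_c ≈ 137 mm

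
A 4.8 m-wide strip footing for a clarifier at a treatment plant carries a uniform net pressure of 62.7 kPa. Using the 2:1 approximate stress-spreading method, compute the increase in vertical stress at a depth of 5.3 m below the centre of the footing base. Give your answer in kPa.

Δσ_z ≈ 29.8 kPa

By the 2:1 method the load spreads at 1 horizontal : 2 vertical, so at depth z the loaded area has grown by z in each plan dimension:
Δσ = qB/(B+z) = 62.7×4.8/(4.8+5.3) = 29.798 kPa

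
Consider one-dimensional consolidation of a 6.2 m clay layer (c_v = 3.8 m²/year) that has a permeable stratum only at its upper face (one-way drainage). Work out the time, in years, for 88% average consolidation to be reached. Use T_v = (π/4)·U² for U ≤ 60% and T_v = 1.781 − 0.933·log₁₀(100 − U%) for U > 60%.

Drainage path length: H_d = H = 6.2 m (single drainage).
U > 60%: T_v = 1.781 − 0.933·log₁₀(100 − 88) = 0.77412.
t = T_v·H_d²/c_v = 0.77412×6.2²/3.8 = 7.831 years.

t ≈ 7.83 years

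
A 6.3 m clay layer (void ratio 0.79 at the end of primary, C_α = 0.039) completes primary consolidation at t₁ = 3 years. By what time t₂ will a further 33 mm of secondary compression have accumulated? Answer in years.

S_s = C_α·H/(1+e_p)·log₁₀(t₂/t₁) ⇒ log₁₀(t₂/t₁) = S_s·(1+e_p)/(C_α·H).
log₁₀(t₂/t₁) = 0.033 × (1+0.79) / (0.039×6.3) = 0.2404
t₂ = t₁ × 10^0.2404 = 3 × 1.739 = 5.218 years

t₂ ≈ 5.22 years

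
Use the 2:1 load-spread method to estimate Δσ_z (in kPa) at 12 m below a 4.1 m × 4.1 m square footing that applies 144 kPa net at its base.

Δσ_z ≈ 9.34 kPa

By the 2:1 method the load spreads at 1 horizontal : 2 vertical, so at depth z the loaded area has grown by z in each plan dimension:
Δσ = qBL/((B+z)(L+z)) = 144×4.1×4.1/((4.1+12)(4.1+12)) = 9.3385 kPa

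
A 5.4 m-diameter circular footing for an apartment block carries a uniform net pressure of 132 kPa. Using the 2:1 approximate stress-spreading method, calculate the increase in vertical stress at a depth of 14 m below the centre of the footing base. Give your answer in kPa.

Δσ_z ≈ 10.2 kPa

By the 2:1 method the load spreads at 1 horizontal : 2 vertical, so at depth z the loaded area has grown by z in each plan dimension:
Δσ ≈ qD²/(D+z)² = 132×5.4²/(5.4+14)² = 10.227 kPa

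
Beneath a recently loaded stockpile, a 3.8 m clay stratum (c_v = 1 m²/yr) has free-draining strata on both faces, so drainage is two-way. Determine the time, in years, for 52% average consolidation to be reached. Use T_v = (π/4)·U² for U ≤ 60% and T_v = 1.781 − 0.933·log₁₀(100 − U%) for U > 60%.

Drainage path length: H_d = H/2 = 1.9 m (double drainage).
U ≤ 60%: T_v = (π/4)·U² = (π/4)×0.52² = 0.21237.
t = T_v·H_d²/c_v = 0.21237×1.9²/1 = 0.7667 years.

t ≈ 0.767 years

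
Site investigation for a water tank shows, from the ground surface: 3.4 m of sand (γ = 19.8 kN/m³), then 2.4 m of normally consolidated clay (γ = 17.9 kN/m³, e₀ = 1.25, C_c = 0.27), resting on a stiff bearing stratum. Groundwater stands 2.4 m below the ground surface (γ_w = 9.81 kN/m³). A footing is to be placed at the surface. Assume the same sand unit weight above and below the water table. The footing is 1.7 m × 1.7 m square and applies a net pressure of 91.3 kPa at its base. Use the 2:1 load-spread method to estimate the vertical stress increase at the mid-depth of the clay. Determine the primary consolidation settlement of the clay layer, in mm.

S_c ≈ 11.8 mm

Mid-depth of clay below the ground surface: z = 3.4 + 2.4/2 = 4.6 m.
Total vertical stress at mid-clay: σ_v = 19.8×3.4 + 17.9×1.2 = 88.8 kPa.
Pore pressure: u = 9.81×(4.6 − 2.4) = 21.582 kPa.
Initial effective stress: σ'_0 = σ_v − u = 88.8 − 21.582 = 67.218 kPa.
Stress increase at mid-clay by the 2:1 spreading method:
Δσ = qBL/((B+z)(L+z)) = 91.3×1.7×1.7/((1.7+4.6)(1.7+4.6)) = 6.6479 kPa
Final effective stress: σ'_f = σ'_0 + Δσ = 67.218 + 6.6479 = 73.866 kPa.
Normally consolidated clay, so the full stress increment lies on the virgin compression line:
S_c = C_c·H/(1+e₀)·log₁₀(σ'_f/σ'_0) = 0.27×2.4/(1+1.25)×log₁₀(73.866/67.218)
    = 0.288 × 0.040959 = 0.0118 m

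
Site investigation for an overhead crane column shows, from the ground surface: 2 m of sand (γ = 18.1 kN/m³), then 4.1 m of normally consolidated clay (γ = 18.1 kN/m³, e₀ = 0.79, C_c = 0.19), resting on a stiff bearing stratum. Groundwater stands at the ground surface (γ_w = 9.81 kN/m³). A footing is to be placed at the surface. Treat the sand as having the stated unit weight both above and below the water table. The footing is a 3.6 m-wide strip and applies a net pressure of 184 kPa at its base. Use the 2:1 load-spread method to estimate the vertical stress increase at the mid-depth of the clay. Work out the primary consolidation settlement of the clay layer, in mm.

Mid-depth of clay below the ground surface: z = 2 + 4.1/2 = 4.05 m.
Total vertical stress at mid-clay: σ_v = 18.1×2 + 18.1×2.05 = 73.305 kPa.
Pore pressure: u = 9.81×(4.05 − 0) = 39.73 kPa.
Initial effective stress: σ'_0 = σ_v − u = 73.305 − 39.73 = 33.575 kPa.
Stress increase at mid-clay by the 2:1 spreading method:
Δσ = qB/(B+z) = 184×3.6/(3.6+4.05) = 86.588 kPa
Final effective stress: σ'_f = σ'_0 + Δσ = 33.575 + 86.588 = 120.16 kPa.
Normally consolidated clay, so the full stress increment lies on the virgin compression line:
S_c = C_c·H/(1+e₀)·log₁₀(σ'_f/σ'_0) = 0.19×4.1/(1+0.79)×log₁₀(120.16/33.575)
    = 0.4352 × 0.55374 = 0.241 m

S_c ≈ 241 mm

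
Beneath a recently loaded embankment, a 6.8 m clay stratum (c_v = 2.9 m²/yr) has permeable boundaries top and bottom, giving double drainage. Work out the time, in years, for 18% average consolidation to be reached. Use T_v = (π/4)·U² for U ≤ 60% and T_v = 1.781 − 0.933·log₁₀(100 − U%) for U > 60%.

Drainage path length: H_d = H/2 = 3.4 m (double drainage).
U ≤ 60%: T_v = (π/4)·U² = (π/4)×0.18² = 0.025447.
t = T_v·H_d²/c_v = 0.025447×3.4²/2.9 = 0.1014 years.

t ≈ 0.101 years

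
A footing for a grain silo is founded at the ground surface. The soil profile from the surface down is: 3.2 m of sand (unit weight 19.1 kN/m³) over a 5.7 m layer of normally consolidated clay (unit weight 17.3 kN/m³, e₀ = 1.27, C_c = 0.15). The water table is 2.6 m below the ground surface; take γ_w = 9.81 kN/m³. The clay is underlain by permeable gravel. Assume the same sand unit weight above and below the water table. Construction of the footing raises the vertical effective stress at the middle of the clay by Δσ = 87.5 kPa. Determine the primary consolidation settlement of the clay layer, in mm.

Mid-depth of clay below the ground surface: z = 3.2 + 5.7/2 = 6.05 m.
Total vertical stress at mid-clay: σ_v = 19.1×3.2 + 17.3×2.85 = 110.43 kPa.
Pore pressure: u = 9.81×(6.05 − 2.6) = 33.845 kPa.
Initial effective stress: σ'_0 = σ_v − u = 110.43 − 33.845 = 76.585 kPa.
Final effective stress: σ'_f = σ'_0 + Δσ = 76.585 + 87.5 = 164.08 kPa.
Normally consolidated clay, so the full stress increment lies on the virgin compression line:
S_c = C_c·H/(1+e₀)·log₁₀(σ'_f/σ'_0) = 0.15×5.7/(1+1.27)×log₁₀(164.08/76.585)
    = 0.37665 × 0.33091 = 0.1246 m

S_c ≈ 125 mm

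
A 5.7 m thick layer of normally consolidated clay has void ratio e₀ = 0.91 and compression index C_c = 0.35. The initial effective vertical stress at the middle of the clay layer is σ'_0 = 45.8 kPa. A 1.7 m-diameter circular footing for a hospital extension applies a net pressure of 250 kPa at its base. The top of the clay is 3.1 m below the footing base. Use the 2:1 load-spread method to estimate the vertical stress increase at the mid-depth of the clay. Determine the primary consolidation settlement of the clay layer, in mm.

S_c ≈ 108 mm

Mid-depth of clay below the footing base: z = 3.1 + 5.7/2 = 5.95 m.
Stress increase at mid-clay by the 2:1 spreading method:
Δσ ≈ qD²/(D+z)² = 250×1.7²/(1.7+5.95)² = 12.346 kPa
Final effective stress: σ'_f = σ'_0 + Δσ = 45.8 + 12.346 = 58.146 kPa.
Normally consolidated clay, so the full stress increment lies on the virgin compression line:
S_c = C_c·H/(1+e₀)·log₁₀(σ'_f/σ'_0) = 0.35×5.7/(1+0.91)×log₁₀(58.146/45.8)
    = 1.0445 × 0.10365 = 0.1083 m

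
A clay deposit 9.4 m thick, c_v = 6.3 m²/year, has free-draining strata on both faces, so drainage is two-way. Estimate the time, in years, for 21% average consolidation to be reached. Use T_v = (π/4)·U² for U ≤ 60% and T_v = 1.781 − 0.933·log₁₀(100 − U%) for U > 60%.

t ≈ 0.121 years

Drainage path length: H_d = H/2 = 4.7 m (double drainage).
U ≤ 60%: T_v = (π/4)·U² = (π/4)×0.21² = 0.034636.
t = T_v·H_d²/c_v = 0.034636×4.7²/6.3 = 0.1214 years.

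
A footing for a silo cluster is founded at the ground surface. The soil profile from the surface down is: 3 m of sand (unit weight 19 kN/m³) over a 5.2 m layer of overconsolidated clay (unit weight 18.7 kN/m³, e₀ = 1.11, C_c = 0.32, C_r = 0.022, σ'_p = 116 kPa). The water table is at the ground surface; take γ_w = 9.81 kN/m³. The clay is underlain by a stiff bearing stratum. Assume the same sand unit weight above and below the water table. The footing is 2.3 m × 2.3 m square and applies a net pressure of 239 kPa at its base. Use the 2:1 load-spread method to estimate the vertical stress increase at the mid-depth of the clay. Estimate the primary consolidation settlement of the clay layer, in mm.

Mid-depth of clay below the ground surface: z = 3 + 5.2/2 = 5.6 m.
Total vertical stress at mid-clay: σ_v = 19×3 + 18.7×2.6 = 105.62 kPa.
Pore pressure: u = 9.81×(5.6 − 0) = 54.936 kPa.
Initial effective stress: σ'_0 = σ_v − u = 105.62 − 54.936 = 50.684 kPa.
Stress increase at mid-clay by the 2:1 spreading method:
Δσ = qBL/((B+z)(L+z)) = 239×2.3×2.3/((2.3+5.6)(2.3+5.6)) = 20.258 kPa
Final effective stress: σ'_f = 50.684 + 20.258 = 70.942 kPa.
σ'_f = 70.942 ≤ σ'_p = 116 kPa, so the clay remains overconsolidated and only the recompression index applies:
S_c = C_r·H/(1+e₀)·log₁₀(σ'_f/σ'_0) = 0.022×5.2/2.11×log₁₀(70.942/50.684)
    = 0.054219 × 0.14603 = 0.007918 m

S_c ≈ 7.92 mm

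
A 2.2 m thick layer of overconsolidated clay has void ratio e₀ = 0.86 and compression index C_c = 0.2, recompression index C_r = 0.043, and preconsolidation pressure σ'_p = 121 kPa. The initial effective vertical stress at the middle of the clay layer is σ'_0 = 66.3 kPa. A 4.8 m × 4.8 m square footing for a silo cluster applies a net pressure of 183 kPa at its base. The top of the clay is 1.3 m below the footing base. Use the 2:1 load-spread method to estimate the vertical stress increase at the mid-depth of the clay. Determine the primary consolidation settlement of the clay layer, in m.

S_c ≈ 0.0337 m

Mid-depth of clay below the footing base: z = 1.3 + 2.2/2 = 2.4 m.
Stress increase at mid-clay by the 2:1 spreading method:
Δσ = qBL/((B+z)(L+z)) = 183×4.8×4.8/((4.8+2.4)(4.8+2.4)) = 81.333 kPa
Final effective stress: σ'_f = 66.3 + 81.333 = 147.63 kPa.
σ'_f = 147.63 > σ'_p = 121 kPa, so the stress path crosses the preconsolidation pressure — recompression up to σ'_p, then virgin compression beyond:
S_c = H/(1+e₀)·[C_r·log₁₀(σ'_p/σ'_0) + C_c·log₁₀(σ'_f/σ'_p)]
    = 2.2/1.86 × [0.043×log₁₀(121/66.3) + 0.2×log₁₀(147.63/121)]
    = 1.1828 × [0.011235 + 0.017278] = 0.03373 m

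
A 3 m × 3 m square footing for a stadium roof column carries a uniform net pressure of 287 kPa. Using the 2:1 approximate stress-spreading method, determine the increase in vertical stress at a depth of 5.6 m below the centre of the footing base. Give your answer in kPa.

Δσ_z ≈ 34.9 kPa

By the 2:1 method the load spreads at 1 horizontal : 2 vertical, so at depth z the loaded area has grown by z in each plan dimension:
Δσ = qBL/((B+z)(L+z)) = 287×3×3/((3+5.6)(3+5.6)) = 34.924 kPa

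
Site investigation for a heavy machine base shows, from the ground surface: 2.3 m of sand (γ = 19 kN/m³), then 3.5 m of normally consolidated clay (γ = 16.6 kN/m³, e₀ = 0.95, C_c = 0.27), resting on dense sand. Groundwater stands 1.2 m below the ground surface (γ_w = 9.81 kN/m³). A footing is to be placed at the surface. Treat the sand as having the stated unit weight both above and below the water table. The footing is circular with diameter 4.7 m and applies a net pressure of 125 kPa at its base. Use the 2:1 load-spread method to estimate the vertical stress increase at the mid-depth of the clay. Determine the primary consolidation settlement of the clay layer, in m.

S_c ≈ 0.124 m

Mid-depth of clay below the ground surface: z = 2.3 + 3.5/2 = 4.05 m.
Total vertical stress at mid-clay: σ_v = 19×2.3 + 16.6×1.75 = 72.75 kPa.
Pore pressure: u = 9.81×(4.05 − 1.2) = 27.959 kPa.
Initial effective stress: σ'_0 = σ_v − u = 72.75 − 27.959 = 44.791 kPa.
Stress increase at mid-clay by the 2:1 spreading method:
Δσ ≈ qD²/(D+z)² = 125×4.7²/(4.7+4.05)² = 36.065 kPa
Final effective stress: σ'_f = σ'_0 + Δσ = 44.791 + 36.065 = 80.856 kPa.
Normally consolidated clay, so the full stress increment lies on the virgin compression line:
S_c = C_c·H/(1+e₀)·log₁₀(σ'_f/σ'_0) = 0.27×3.5/(1+0.95)×log₁₀(80.856/44.791)
    = 0.48462 × 0.25652 = 0.1243 m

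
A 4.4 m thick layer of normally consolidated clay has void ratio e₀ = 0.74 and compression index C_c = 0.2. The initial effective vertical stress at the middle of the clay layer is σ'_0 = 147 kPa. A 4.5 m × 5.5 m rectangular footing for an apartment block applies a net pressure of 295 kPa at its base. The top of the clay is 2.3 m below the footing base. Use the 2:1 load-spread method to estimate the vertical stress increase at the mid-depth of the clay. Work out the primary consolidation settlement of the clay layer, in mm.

S_c ≈ 96.5 mm

Mid-depth of clay below the footing base: z = 2.3 + 4.4/2 = 4.5 m.
Stress increase at mid-clay by the 2:1 spreading method:
Δσ = qBL/((B+z)(L+z)) = 295×4.5×5.5/((4.5+4.5)(5.5+4.5)) = 81.125 kPa
Final effective stress: σ'_f = σ'_0 + Δσ = 147 + 81.125 = 228.12 kPa.
Normally consolidated clay, so the full stress increment lies on the virgin compression line:
S_c = C_c·H/(1+e₀)·log₁₀(σ'_f/σ'_0) = 0.2×4.4/(1+0.74)×log₁₀(228.12/147)
    = 0.50575 × 0.19085 = 0.09652 m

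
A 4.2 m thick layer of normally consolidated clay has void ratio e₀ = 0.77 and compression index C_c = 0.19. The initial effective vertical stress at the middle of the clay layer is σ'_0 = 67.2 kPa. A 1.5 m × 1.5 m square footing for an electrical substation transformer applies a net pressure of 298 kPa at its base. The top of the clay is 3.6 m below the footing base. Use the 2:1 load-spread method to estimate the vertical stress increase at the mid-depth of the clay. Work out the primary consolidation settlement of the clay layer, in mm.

S_c ≈ 34.5 mm

Mid-depth of clay below the footing base: z = 3.6 + 4.2/2 = 5.7 m.
Stress increase at mid-clay by the 2:1 spreading method:
Δσ = qBL/((B+z)(L+z)) = 298×1.5×1.5/((1.5+5.7)(1.5+5.7)) = 12.934 kPa
Final effective stress: σ'_f = σ'_0 + Δσ = 67.2 + 12.934 = 80.134 kPa.
Normally consolidated clay, so the full stress increment lies on the virgin compression line:
S_c = C_c·H/(1+e₀)·log₁₀(σ'_f/σ'_0) = 0.19×4.2/(1+0.77)×log₁₀(80.134/67.2)
    = 0.45085 × 0.076448 = 0.03447 m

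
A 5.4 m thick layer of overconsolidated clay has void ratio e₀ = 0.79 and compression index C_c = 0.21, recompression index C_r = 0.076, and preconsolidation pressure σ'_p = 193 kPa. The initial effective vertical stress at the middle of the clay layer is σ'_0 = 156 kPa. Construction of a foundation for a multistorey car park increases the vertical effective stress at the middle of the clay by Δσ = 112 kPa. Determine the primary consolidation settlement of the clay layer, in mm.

S_c ≈ 112 mm

Final effective stress: σ'_f = 156 + 112 = 268 kPa.
σ'_f = 268 > σ'_p = 193 kPa, so the stress path crosses the preconsolidation pressure — recompression up to σ'_p, then virgin compression beyond:
S_c = H/(1+e₀)·[C_r·log₁₀(σ'_p/σ'_0) + C_c·log₁₀(σ'_f/σ'_p)]
    = 5.4/1.79 × [0.076×log₁₀(193/156) + 0.21×log₁₀(268/193)]
    = 3.0168 × [0.0070249 + 0.029941] = 0.1115 m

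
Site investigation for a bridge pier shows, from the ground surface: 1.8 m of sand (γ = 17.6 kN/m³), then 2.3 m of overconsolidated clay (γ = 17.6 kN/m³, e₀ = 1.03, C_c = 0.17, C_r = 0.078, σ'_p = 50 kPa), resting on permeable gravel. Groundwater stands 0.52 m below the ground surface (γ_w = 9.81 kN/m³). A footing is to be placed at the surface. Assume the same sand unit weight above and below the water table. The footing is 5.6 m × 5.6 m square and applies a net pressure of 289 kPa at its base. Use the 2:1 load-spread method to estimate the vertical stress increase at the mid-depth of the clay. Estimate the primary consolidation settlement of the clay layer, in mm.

S_c ≈ 115 mm

Mid-depth of clay below the ground surface: z = 1.8 + 2.3/2 = 2.95 m.
Total vertical stress at mid-clay: σ_v = 17.6×1.8 + 17.6×1.15 = 51.92 kPa.
Pore pressure: u = 9.81×(2.95 − 0.52) = 23.838 kPa.
Initial effective stress: σ'_0 = σ_v − u = 51.92 − 23.838 = 28.082 kPa.
Stress increase at mid-clay by the 2:1 spreading method:
Δσ = qBL/((B+z)(L+z)) = 289×5.6×5.6/((5.6+2.95)(5.6+2.95)) = 123.98 kPa
Final effective stress: σ'_f = 28.082 + 123.98 = 152.06 kPa.
σ'_f = 152.06 > σ'_p = 50 kPa, so the stress path crosses the preconsolidation pressure — recompression up to σ'_p, then virgin compression beyond:
S_c = H/(1+e₀)·[C_r·log₁₀(σ'_p/σ'_0) + C_c·log₁₀(σ'_f/σ'_p)]
    = 2.3/2.03 × [0.078×log₁₀(50/28.082) + 0.17×log₁₀(152.06/50)]
    = 1.133 × [0.019542 + 0.082118] = 0.1152 m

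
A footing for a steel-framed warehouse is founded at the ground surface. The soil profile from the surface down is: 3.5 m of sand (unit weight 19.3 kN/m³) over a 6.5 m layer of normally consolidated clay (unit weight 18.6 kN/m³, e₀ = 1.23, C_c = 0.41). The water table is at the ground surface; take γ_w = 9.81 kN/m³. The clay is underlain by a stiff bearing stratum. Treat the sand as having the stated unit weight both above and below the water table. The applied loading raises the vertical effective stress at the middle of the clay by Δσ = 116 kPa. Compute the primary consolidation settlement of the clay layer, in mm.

Mid-depth of clay below the ground surface: z = 3.5 + 6.5/2 = 6.75 m.
Total vertical stress at mid-clay: σ_v = 19.3×3.5 + 18.6×3.25 = 128 kPa.
Pore pressure: u = 9.81×(6.75 − 0) = 66.218 kPa.
Initial effective stress: σ'_0 = σ_v − u = 128 − 66.218 = 61.782 kPa.
Final effective stress: σ'_f = σ'_0 + Δσ = 61.782 + 116 = 177.78 kPa.
Normally consolidated clay, so the full stress increment lies on the virgin compression line:
S_c = C_c·H/(1+e₀)·log₁₀(σ'_f/σ'_0) = 0.41×6.5/(1+1.23)×log₁₀(177.78/61.782)
    = 1.1951 × 0.45902 = 0.5486 m

S_c ≈ 549 mm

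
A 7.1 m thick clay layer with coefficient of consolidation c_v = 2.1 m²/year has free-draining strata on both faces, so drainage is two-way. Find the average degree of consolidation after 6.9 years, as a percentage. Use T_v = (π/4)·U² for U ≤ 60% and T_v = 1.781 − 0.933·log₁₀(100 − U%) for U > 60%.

U ≈ 95.3 %

Drainage path length: H_d = H/2 = 3.55 m (double drainage).
T_v = c_v·t/H_d² = 2.1×6.9/3.55² = 1.1498.
T_v = 1.1498 corresponds to the U > 60% branch:
U = 1 − 10^((1.781 − T_v)/0.933)/100 = 0.9525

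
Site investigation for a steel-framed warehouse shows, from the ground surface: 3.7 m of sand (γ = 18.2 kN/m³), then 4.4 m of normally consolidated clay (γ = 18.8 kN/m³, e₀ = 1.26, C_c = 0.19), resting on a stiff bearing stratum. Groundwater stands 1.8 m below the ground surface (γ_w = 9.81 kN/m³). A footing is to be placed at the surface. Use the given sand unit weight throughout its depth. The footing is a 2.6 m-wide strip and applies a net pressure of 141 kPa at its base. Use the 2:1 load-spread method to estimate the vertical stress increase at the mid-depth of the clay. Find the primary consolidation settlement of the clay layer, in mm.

S_c ≈ 78.5 mm

Mid-depth of clay below the ground surface: z = 3.7 + 4.4/2 = 5.9 m.
Total vertical stress at mid-clay: σ_v = 18.2×3.7 + 18.8×2.2 = 108.7 kPa.
Pore pressure: u = 9.81×(5.9 − 1.8) = 40.221 kPa.
Initial effective stress: σ'_0 = σ_v − u = 108.7 − 40.221 = 68.479 kPa.
Stress increase at mid-clay by the 2:1 spreading method:
Δσ = qB/(B+z) = 141×2.6/(2.6+5.9) = 43.129 kPa
Final effective stress: σ'_f = σ'_0 + Δσ = 68.479 + 43.129 = 111.61 kPa.
Normally consolidated clay, so the full stress increment lies on the virgin compression line:
S_c = C_c·H/(1+e₀)·log₁₀(σ'_f/σ'_0) = 0.19×4.4/(1+1.26)×log₁₀(111.61/68.479)
    = 0.36991 × 0.21215 = 0.07848 m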